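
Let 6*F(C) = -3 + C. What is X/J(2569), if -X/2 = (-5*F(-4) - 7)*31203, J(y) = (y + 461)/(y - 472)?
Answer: 50892093/1010 ≈ 50388.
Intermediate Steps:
F(C) = -½ + C/6 (F(C) = (-3 + C)/6 = -½ + C/6)
J(y) = (461 + y)/(-472 + y)
X = 72807 (X = -2*(-5*(-½ + (⅙)*(-4)) - 7)*31203 = -2*(-5*(-½ - ⅔) - 7)*31203 = -2*(-5*(-7/6) - 7)*31203 = -2*(35/6 - 7)*31203 = -(-7)*31203/3 = -2*(-72807/2) = 72807)
X/J(2569) = 72807/(((461 + 2569)/(-472 + 2569))) = 72807/((3030/2097)) = 72807/(((1/2097)*3030)) = 72807/(1010/699) = 72807*(699/1010) = 50892093/1010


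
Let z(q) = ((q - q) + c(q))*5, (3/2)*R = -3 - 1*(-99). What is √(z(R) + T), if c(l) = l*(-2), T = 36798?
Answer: √36158 ≈ 190.15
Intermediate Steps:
R = 64 (R = 2*(-3 - 1*(-99))/3 = 2*(-3 + 99)/3 = (⅔)*96 = 64)
c(l) = -2*l
z(q) = -10*q (z(q) = ((q - q) - 2*q)*5 = (0 - 2*q)*5 = -2*q*5 = -10*q)
√(z(R) + T) = √(-10*64 + 36798) = √(-640 + 36798) = √36158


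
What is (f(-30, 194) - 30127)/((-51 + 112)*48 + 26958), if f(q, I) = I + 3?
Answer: -14965/14943 ≈ -1.0015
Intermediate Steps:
f(q, I) = 3 + I
(f(-30, 194) - 30127)/((-51 + 112)*48 + 26958) = ((3 + 194) - 30127)/((-51 + 112)*48 + 26958) = (197 - 30127)/(61*48 + 26958) = -29930/(2928 + 26958) = -29930/29886 = -29930*1/29886 = -14965/14943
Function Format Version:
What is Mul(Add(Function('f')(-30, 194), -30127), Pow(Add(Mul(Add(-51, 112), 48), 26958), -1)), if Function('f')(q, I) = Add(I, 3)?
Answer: Rational(-14965, 14943) ≈ -1.0015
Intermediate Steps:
Function('f')(q, I) = Add(3, I)
Mul(Add(Function('f')(-30, 194), -30127), Pow(Add(Mul(Add(-51, 112), 48), 26958), -1)) = Mul(Add(Add(3, 194), -30127), Pow(Add(Mul(Add(-51, 112), 48), 26958), -1)) = Mul(Add(197, -30127), Pow(Add(Mul(61, 48), 26958), -1)) = Mul(-29930, Pow(Add(2928, 26958), -1)) = Mul(-29930, Pow(29886, -1)) = Mul(-29930, Rational(1, 29886)) = Rational(-14965, 14943)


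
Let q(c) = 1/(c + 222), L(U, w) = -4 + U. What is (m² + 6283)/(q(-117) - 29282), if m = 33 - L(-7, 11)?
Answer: -862995/3074609 ≈ -0.28068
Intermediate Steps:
m = 44 (m = 33 - (-4 - 7) = 33 - 1*(-11) = 33 + 11 = 44)
q(c) = 1/(222 + c)
(m² + 6283)/(q(-117) - 29282) = (44² + 6283)/(1/(222 - 117) - 29282) = (1936 + 6283)/(1/105 - 29282) = 8219/(1/105 - 29282) = 8219/(-3074609/105) = 8219*(-105/3074609) = -862995/3074609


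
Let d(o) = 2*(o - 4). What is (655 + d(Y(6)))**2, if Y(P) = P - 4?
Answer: 423801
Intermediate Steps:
Y(P) = -4 + P
d(o) = -8 + 2*o (d(o) = 2*(-4 + o) = -8 + 2*o)
(655 + d(Y(6)))**2 = (655 + (-8 + 2*(-4 + 6)))**2 = (655 + (-8 + 2*2))**2 = (655 + (-8 + 4))**2 = (655 - 4)**2 = 651**2 = 423801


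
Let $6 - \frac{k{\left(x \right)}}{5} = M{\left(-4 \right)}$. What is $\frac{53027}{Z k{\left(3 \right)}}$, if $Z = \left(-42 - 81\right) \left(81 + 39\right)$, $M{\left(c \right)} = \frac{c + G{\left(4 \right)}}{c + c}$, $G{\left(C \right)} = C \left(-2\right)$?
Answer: $- \frac{53027}{332100} \approx -0.15967$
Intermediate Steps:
$G{\left(C \right)} = - 2 C$
$M{\left(c \right)} = \frac{-8 + c}{2 c}$ ($M{\left(c \right)} = \frac{c - 8}{c + c} = \frac{c - 8}{2 c} = \left(-8 + c\right) \frac{1}{2 c} = \frac{-8 + c}{2 c}$)
$k{\left(x \right)} = \frac{45}{2}$ ($k{\left(x \right)} = 30 - 5 \frac{-8 - 4}{2 \left(-4\right)} = 30 - 5 \cdot \frac{1}{2} \left(- \frac{1}{4}\right) \left(-12\right) = 30 - \frac{15}{2} = \frac{45}{2}$)
$Z = -14760$ ($Z = \left(-123\right) 120 = -14760$)
$\frac{53027}{Z k{\left(3 \right)}} = \frac{53027}{\left(-14760\right) \frac{45}{2}} = \frac{53027}{-332100} = 53027 \left(- \frac{1}{332100}\right) = - \frac{53027}{332100}$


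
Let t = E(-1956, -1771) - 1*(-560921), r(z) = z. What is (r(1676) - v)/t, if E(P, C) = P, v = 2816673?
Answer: -2814997/558965 ≈ -5.0361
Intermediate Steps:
t = 558965 (t = -1956 - 1*(-560921) = -1956 + 560921 = 558965)
(r(1676) - v)/t = (1676 - 1*2816673)/558965 = (1676 - 2816673)*(1/558965) = -2814997*1/558965 = -2814997/558965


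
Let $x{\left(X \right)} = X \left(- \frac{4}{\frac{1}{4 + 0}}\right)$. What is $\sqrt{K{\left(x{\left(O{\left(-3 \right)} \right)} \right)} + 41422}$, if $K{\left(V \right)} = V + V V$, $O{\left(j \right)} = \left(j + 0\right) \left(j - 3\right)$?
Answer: $\sqrt{124078} \approx 352.25$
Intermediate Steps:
$O{\left(j \right)} = j \left(-3 + j\right)$
$x{\left(X \right)} = - 16 X$ ($x{\left(X \right)} = X \left(- \frac{4}{\frac{1}{4}}\right) = X \left(- 4 \frac{1}{\frac{1}{4}}\right) = X \left(\left(-4\right) 4\right) = X \left(-16\right) = - 16 X$)
$K{\left(V \right)} = V + V^{2}$
$\sqrt{K{\left(x{\left(O{\left(-3 \right)} \right)} \right)} + 41422} = \sqrt{- 16 \left(- 3 \left(-3 - 3\right)\right) \left(1 - 16 \left(- 3 \left(-3 - 3\right)\right)\right) + 41422} = \sqrt{- 16 \left(\left(-3\right) \left(-6\right)\right) \left(1 - 16 \left(\left(-3\right) \left(-6\right)\right)\right) + 41422} = \sqrt{\left(-16\right) 18 \left(1 - 288\right) + 41422} = \sqrt{- 288 \left(1 - 288\right) + 41422} = \sqrt{\left(-288\right) \left(-287\right) + 41422} = \sqrt{82656 + 41422} = \sqrt{124078}$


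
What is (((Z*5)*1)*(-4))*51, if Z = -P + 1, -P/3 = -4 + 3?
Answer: 2040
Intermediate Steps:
P = 3 (P = -3*(-4 + 3) = -3*(-1) = 3)
Z = -2 (Z = -1*3 + 1 = -3 + 1 = -2)
(((Z*5)*1)*(-4))*51 = ((-2*5*1)*(-4))*51 = (-10*1*(-4))*51 = -10*(-4)*51 = 40*51 = 2040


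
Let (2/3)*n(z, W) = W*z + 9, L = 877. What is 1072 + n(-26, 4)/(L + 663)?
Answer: 660295/616 ≈ 1071.9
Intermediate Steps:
n(z, W) = 27/2 + 3*W*z/2 (n(z, W) = 3*(W*z + 9)/2 = 3*(9 + W*z)/2 = 27/2 + 3*W*z/2)
1072 + n(-26, 4)/(L + 663) = 1072 + (27/2 + (3/2)*4*(-26))/(877 + 663) = 1072 + (27/2 - 156)/1540 = 1072 + (1/1540)*(-285/2) = 1072 - 57/616 = 660295/616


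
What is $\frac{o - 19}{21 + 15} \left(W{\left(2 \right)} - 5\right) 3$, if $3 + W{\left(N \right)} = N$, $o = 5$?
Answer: $7$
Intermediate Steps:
$W{\left(N \right)} = -3 + N$
$\frac{o - 19}{21 + 15} \left(W{\left(2 \right)} - 5\right) 3 = \frac{5 - 19}{21 + 15} \left(\left(-3 + 2\right) - 5\right) 3 = - \frac{14}{36} \left(-1 - 5\right) 3 = \left(-14\right) \frac{1}{36} \left(\left(-6\right) 3\right) = \left(- \frac{7}{18}\right) \left(-18\right) = 7$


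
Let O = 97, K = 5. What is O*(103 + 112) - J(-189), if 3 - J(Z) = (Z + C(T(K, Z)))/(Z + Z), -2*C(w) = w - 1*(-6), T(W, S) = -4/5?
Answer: 19705619/945 ≈ 20853.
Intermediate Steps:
T(W, S) = -⅘ (T(W, S) = -4*⅕ = -⅘)
C(w) = -3 - w/2 (C(w) = -(w - 1*(-6))/2 = -(w + 6)/2 = -(6 + w)/2 = -3 - w/2)
J(Z) = 3 - (-13/5 + Z)/(2*Z) (J(Z) = 3 - (Z + (-3 - ½*(-⅘)))/(Z + Z) = 3 - (Z + (-3 + ⅖))/(2*Z) = 3 - (Z - 13/5)*1/(2*Z) = 3 - (-13/5 + Z)*1/(2*Z) = 3 - (-13/5 + Z)/(2*Z))
O*(103 + 112) - J(-189) = 97*(103 + 112) - (13 + 25*(-189))/(10*(-189)) = 97*215 - (-1)*(13 - 4725)/(10*189) = 20855 - (-1)*(-4712)/(10*189) = 20855 - 1*2356/945 = 20855 - 2356/945 = 19705619/945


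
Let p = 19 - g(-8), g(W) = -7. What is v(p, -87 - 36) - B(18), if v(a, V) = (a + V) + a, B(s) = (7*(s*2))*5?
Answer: -1331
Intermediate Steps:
p = 26 (p = 19 - 1*(-7) = 19 + 7 = 26)
B(s) = 70*s (B(s) = (7*(2*s))*5 = (14*s)*5 = 70*s)
v(a, V) = V + 2*a (v(a, V) = (V + a) + a = V + 2*a)
v(p, -87 - 36) - B(18) = ((-87 - 36) + 2*26) - 70*18 = (-123 + 52) - 1*1260 = -71 - 1260 = -1331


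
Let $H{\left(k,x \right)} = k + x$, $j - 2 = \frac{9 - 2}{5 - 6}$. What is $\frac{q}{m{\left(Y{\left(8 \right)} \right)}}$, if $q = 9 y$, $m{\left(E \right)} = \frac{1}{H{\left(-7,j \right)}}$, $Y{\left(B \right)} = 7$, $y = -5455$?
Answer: $589140$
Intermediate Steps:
$j = -5$ ($j = 2 + \frac{9 - 2}{5 - 6} = 2 + \frac{7}{-1} = 2 + 7 \left(-1\right) = 2 - 7 = -5$)
$m{\left(E \right)} = - \frac{1}{12}$ ($m{\left(E \right)} = \frac{1}{-7 - 5} = \frac{1}{-12} = - \frac{1}{12}$)
$q = -49095$ ($q = 9 \left(-5455\right) = -49095$)
$\frac{q}{m{\left(Y{\left(8 \right)} \right)}} = - \frac{49095}{- \frac{1}{12}} = \left(-49095\right) \left(-12\right) = 589140$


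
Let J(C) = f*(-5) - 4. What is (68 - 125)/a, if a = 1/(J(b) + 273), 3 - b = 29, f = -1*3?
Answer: -16188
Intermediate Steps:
f = -3
b = -26 (b = 3 - 1*29 = 3 - 29 = -26)
J(C) = 11 (J(C) = -3*(-5) - 4 = 15 - 4 = 11)
a = 1/284 (a = 1/(11 + 273) = 1/284 ≈ 0.0035211)
(68 - 125)/a = (68 - 125)/(1/284) = -57*284 = -16188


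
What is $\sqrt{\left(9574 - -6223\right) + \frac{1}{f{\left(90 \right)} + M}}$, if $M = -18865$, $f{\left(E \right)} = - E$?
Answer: $\frac{\sqrt{5675736099970}}{18955} \approx 125.69$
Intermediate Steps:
$\sqrt{\left(9574 - -6223\right) + \frac{1}{f{\left(90 \right)} + M}} = \sqrt{\left(9574 - -6223\right) + \frac{1}{\left(-1\right) 90 - 18865}} = \sqrt{\left(9574 + 6223\right) + \frac{1}{-90 - 18865}} = \sqrt{15797 + \frac{1}{-18955}} = \sqrt{15797 - \frac{1}{18955}} = \sqrt{\frac{299432134}{18955}} = \frac{\sqrt{5675736099970}}{18955}$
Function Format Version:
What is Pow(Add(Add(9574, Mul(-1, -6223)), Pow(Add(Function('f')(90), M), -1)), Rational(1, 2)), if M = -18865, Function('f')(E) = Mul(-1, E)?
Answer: Mul(Rational(1, 18955), Pow(5675736099970, Rational(1, 2))) ≈ 125.69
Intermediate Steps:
Pow(Add(Add(9574, Mul(-1, -6223)), Pow(Add(Function('f')(90), M), -1)), Rational(1, 2)) = Pow(Add(Add(9574, Mul(-1, -6223)), Pow(Add(Mul(-1, 90), -18865), -1)), Rational(1, 2)) = Pow(Add(Add(9574, 6223), Pow(Add(-90, -18865), -1)), Rational(1, 2)) = Pow(Add(15797, Pow(-18955, -1)), Rational(1, 2)) = Pow(Add(15797, Rational(-1, 18955)), Rational(1, 2)) = Pow(Rational(299432134, 18955), Rational(1, 2)) = Mul(Rational(1, 18955), Pow(5675736099970, Rational(1, 2)))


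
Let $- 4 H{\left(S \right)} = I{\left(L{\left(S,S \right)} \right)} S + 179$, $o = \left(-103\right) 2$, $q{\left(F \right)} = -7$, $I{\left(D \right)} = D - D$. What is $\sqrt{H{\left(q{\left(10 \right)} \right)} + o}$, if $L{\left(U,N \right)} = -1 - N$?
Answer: $\frac{i \sqrt{1003}}{2} \approx 15.835 i$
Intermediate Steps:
$I{\left(D \right)} = 0$
$o = -206$
$H{\left(S \right)} = - \frac{179}{4}$ ($H{\left(S \right)} = - \frac{0 S + 179}{4} = - \frac{0 + 179}{4} = \left(- \frac{1}{4}\right) 179 = - \frac{179}{4}$)
$\sqrt{H{\left(q{\left(10 \right)} \right)} + o} = \sqrt{- \frac{179}{4} - 206} = \sqrt{- \frac{1003}{4}} = \frac{i \sqrt{1003}}{2}$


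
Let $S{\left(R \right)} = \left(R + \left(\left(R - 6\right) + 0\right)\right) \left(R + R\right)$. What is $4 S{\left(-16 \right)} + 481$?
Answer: $5345$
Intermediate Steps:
$S{\left(R \right)} = 2 R \left(-6 + 2 R\right)$ ($S{\left(R \right)} = \left(R + \left(\left(-6 + R\right) + 0\right)\right) 2 R = \left(R + \left(-6 + R\right)\right) 2 R = \left(-6 + 2 R\right) 2 R = 2 R \left(-6 + 2 R\right)$)
$4 S{\left(-16 \right)} + 481 = 4 \cdot 4 \left(-16\right) \left(-3 - 16\right) + 481 = 4 \cdot 4 \left(-16\right) \left(-19\right) + 481 = 4 \cdot 1216 + 481 = 4864 + 481 = 5345$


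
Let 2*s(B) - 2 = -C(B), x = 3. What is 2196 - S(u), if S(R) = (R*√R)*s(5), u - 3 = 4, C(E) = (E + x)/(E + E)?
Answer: 2196 - 21*√7/5 ≈ 2184.9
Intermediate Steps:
C(E) = (3 + E)/(2*E) (C(E) = (E + 3)/(E + E) = (3 + E)/((2*E)) = (3 + E)*(1/(2*E)) = (3 + E)/(2*E))
s(B) = 1 - (3 + B)/(4*B) (s(B) = 1 + (-(3 + B)/(2*B))/2 = 1 - (3 + B)/(4*B))
u = 7 (u = 3 + 4 = 7)
S(R) = 3*R^(3/2)/5 (S(R) = (R*√R)*((¾)*(-1 + 5)/5) = R^(3/2)*((¾)*(⅕)*4) = R^(3/2)*(⅗) = 3*R^(3/2)/5)
2196 - S(u) = 2196 - 3*7^(3/2)/5 = 2196 - 3*7*√7/5 = 2196 - 21*√7/5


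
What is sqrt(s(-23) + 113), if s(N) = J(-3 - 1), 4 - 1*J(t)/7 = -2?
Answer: sqrt(155) ≈ 12.450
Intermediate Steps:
J(t) = 42 (J(t) = 28 - 7*(-2) = 28 + 14 = 42)
s(N) = 42
sqrt(s(-23) + 113) = sqrt(42 + 113) = sqrt(155)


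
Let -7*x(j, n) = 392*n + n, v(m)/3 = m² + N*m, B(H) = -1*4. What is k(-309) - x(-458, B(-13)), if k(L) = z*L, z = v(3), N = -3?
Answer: -1572/7 ≈ -224.57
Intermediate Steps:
B(H) = -4
v(m) = -9*m + 3*m² (v(m) = 3*(m² - 3*m) = -9*m + 3*m²)
z = 0 (z = 3*3*(-3 + 3) = 3*3*0 = 0)
x(j, n) = -393*n/7 (x(j, n) = -(392*n + n)/7 = -393*n/7)
k(L) = 0 (k(L) = 0*L = 0)
k(-309) - x(-458, B(-13)) = 0 - (-393)*(-4)/7 = 0 - 1*1572/7 = 0 - 1572/7 = -1572/7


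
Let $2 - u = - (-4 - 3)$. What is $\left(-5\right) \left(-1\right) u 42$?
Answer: $-1050$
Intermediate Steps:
$u = -5$ ($u = 2 - - (-4 - 3) = 2 - \left(-1\right) \left(-7\right) = 2 - 7 = -5$)
$\left(-5\right) \left(-1\right) u 42 = \left(-5\right) \left(-1\right) \left(-5\right) 42 = 5 \left(-5\right) 42 = \left(-25\right) 42 = -1050$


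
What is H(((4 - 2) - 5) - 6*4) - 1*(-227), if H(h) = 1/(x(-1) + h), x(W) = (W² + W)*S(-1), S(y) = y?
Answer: 6128/27 ≈ 226.96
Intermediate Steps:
x(W) = -W - W² (x(W) = (W² + W)*(-1) = (W + W²)*(-1) = -W - W²)
H(h) = 1/h (H(h) = 1/(-1*(-1)*(1 - 1) + h) = 1/(-1*(-1)*0 + h) = 1/(0 + h) = 1/h)
H(((4 - 2) - 5) - 6*4) - 1*(-227) = 1/(((4 - 2) - 5) - 6*4) - 1*(-227) = 1/((2 - 5) - 24) + 227 = 1/(-3 - 24) + 227 = 1/(-27) + 227 = -1/27 + 227 = 6128/27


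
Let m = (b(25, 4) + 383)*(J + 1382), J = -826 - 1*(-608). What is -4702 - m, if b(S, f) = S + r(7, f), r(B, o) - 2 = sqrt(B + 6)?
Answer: -481942 - 1164*sqrt(13) ≈ -4.8614e+5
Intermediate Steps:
J = -218 (J = -826 + 608 = -218)
r(B, o) = 2 + sqrt(6 + B) (r(B, o) = 2 + sqrt(B + 6) = 2 + sqrt(6 + B))
b(S, f) = 2 + S + sqrt(13) (b(S, f) = S + (2 + sqrt(6 + 7)) = S + (2 + sqrt(13)) = 2 + S + sqrt(13))
m = 477240 + 1164*sqrt(13) (m = ((2 + 25 + sqrt(13)) + 383)*(-218 + 1382) = ((27 + sqrt(13)) + 383)*1164 = (410 + sqrt(13))*1164 = 477240 + 1164*sqrt(13) ≈ 4.8144e+5)
-4702 - m = -4702 - (477240 + 1164*sqrt(13)) = -4702 + (-477240 - 1164*sqrt(13)) = -481942 - 1164*sqrt(13)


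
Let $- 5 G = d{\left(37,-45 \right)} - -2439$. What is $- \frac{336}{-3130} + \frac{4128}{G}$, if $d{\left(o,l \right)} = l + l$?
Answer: $- \frac{10635656}{1225395} \approx -8.6794$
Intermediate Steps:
$d{\left(o,l \right)} = 2 l$
$G = - \frac{2349}{5}$ ($G = - \frac{2 \left(-45\right) - -2439}{5} = - \frac{-90 + 2439}{5} = \left(- \frac{1}{5}\right) 2349 = - \frac{2349}{5} \approx -469.8$)
$- \frac{336}{-3130} + \frac{4128}{G} = - \frac{336}{-3130} + \frac{4128}{- \frac{2349}{5}} = \left(-336\right) \left(- \frac{1}{3130}\right) + 4128 \left(- \frac{5}{2349}\right) = \frac{168}{1565} - \frac{6880}{783} = - \frac{10635656}{1225395}$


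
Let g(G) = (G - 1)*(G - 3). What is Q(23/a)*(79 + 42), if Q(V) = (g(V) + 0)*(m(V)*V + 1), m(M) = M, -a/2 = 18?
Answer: 1706756425/1679616 ≈ 1016.2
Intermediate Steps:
a = -36 (a = -2*18 = -36)
g(G) = (-1 + G)*(-3 + G)
Q(V) = (1 + V²)*(3 + V² - 4*V) (Q(V) = ((3 + V² - 4*V) + 0)*(V*V + 1) = (3 + V² - 4*V)*(V² + 1) = (3 + V² - 4*V)*(1 + V²) = (1 + V²)*(3 + V² - 4*V))
Q(23/a)*(79 + 42) = ((1 + (23/(-36))²)*(3 + (23/(-36))² - 92/(-36)))*(79 + 42) = ((1 + (23*(-1/36))²)*(3 + (23*(-1/36))² - 92*(-1)/36))*121 = ((1 + (-23/36)²)*(3 + (-23/36)² - 4*(-23/36)))*121 = ((1 + 529/1296)*(3 + 529/1296 + 23/9))*121 = ((1825/1296)*(7729/1296))*121 = (14105425/1679616)*121 = 1706756425/1679616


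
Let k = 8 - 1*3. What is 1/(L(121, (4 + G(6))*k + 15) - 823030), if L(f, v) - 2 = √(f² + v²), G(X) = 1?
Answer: -823028/677375072543 - √16241/677375072543 ≈ -1.2152e-6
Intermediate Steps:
k = 5 (k = 8 - 3 = 5)
L(f, v) = 2 + √(f² + v²)
1/(L(121, (4 + G(6))*k + 15) - 823030) = 1/((2 + √(121² + ((4 + 1)*5 + 15)²)) - 823030) = 1/((2 + √(14641 + (5*5 + 15)²)) - 823030) = 1/((2 + √(14641 + (25 + 15)²)) - 823030) = 1/((2 + √(14641 + 40²)) - 823030) = 1/((2 + √(14641 + 1600)) - 823030) = 1/((2 + √16241) - 823030) = 1/(-823028 + √16241)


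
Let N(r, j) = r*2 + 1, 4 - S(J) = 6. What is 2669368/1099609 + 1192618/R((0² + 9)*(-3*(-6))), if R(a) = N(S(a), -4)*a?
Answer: -655058086757/267204987 ≈ -2451.5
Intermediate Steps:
S(J) = -2 (S(J) = 4 - 1*6 = 4 - 6 = -2)
N(r, j) = 1 + 2*r (N(r, j) = 2*r + 1 = 1 + 2*r)
R(a) = -3*a (R(a) = (1 + 2*(-2))*a = (1 - 4)*a = -3*a)
2669368/1099609 + 1192618/R((0² + 9)*(-3*(-6))) = 2669368/1099609 + 1192618/((-3*(0² + 9)*(-3*(-6)))) = 2669368*(1/1099609) + 1192618/((-3*(0 + 9)*18)) = 2669368/1099609 + 1192618/((-27*18)) = 2669368/1099609 + 1192618/((-3*162)) = 2669368/1099609 + 1192618/(-486) = 2669368/1099609 + 1192618*(-1/486) = 2669368/1099609 - 596309/243 = -655058086757/267204987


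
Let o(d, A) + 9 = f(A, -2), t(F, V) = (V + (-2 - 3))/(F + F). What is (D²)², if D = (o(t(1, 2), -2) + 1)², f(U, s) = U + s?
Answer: 429981696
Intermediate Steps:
t(F, V) = (-5 + V)/(2*F) (t(F, V) = (V - 5)/((2*F)) = (-5 + V)*(1/(2*F)) = (-5 + V)/(2*F))
o(d, A) = -11 + A (o(d, A) = -9 + (A - 2) = -9 + (-2 + A) = -11 + A)
D = 144 (D = ((-11 - 2) + 1)² = (-13 + 1)² = (-12)² = 144)
(D²)² = (144²)² = 20736² = 429981696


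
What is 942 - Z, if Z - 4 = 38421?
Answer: -37483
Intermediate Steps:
Z = 38425 (Z = 4 + 38421 = 38425)
942 - Z = 942 - 1*38425 = 942 - 38425 = -37483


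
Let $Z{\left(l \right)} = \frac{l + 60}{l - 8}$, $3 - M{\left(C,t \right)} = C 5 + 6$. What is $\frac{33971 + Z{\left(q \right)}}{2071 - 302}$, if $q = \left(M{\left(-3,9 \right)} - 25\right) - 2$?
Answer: $\frac{12808}{667} \approx 19.202$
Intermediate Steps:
$M{\left(C,t \right)} = -3 - 5 C$ ($M{\left(C,t \right)} = 3 - \left(C 5 + 6\right) = 3 - \left(5 C + 6\right) = 3 - \left(6 + 5 C\right) = -3 - 5 C$)
$q = -15$ ($q = \left(\left(-3 - -15\right) - 25\right) - 2 = \left(\left(-3 + 15\right) - 25\right) - 2 = \left(12 - 25\right) - 2 = -13 - 2 = -15$)
$Z{\left(l \right)} = \frac{60 + l}{-8 + l}$
$\frac{33971 + Z{\left(q \right)}}{2071 - 302} = \frac{33971 + \frac{60 - 15}{-8 - 15}}{2071 - 302} = \frac{33971 + \frac{1}{-23} \cdot 45}{1769} = \left(33971 - \frac{45}{23}\right) \frac{1}{1769} = \frac{781288}{23} \cdot \frac{1}{1769} = \frac{12808}{667}$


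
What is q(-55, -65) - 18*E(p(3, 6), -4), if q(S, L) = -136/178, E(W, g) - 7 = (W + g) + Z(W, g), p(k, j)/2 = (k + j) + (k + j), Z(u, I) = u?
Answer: -120218/89 ≈ -1350.8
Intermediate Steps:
p(k, j) = 4*j + 4*k (p(k, j) = 2*((k + j) + (k + j)) = 2*((j + k) + (j + k)) = 2*(2*j + 2*k) = 4*j + 4*k)
E(W, g) = 7 + g + 2*W (E(W, g) = 7 + ((W + g) + W) = 7 + (g + 2*W) = 7 + g + 2*W)
q(S, L) = -68/89 (q(S, L) = -136*1/178 = -68/89)
q(-55, -65) - 18*E(p(3, 6), -4) = -68/89 - 18*(7 - 4 + 2*(4*6 + 4*3)) = -68/89 - 18*(7 - 4 + 2*(24 + 12)) = -68/89 - 18*(7 - 4 + 2*36) = -68/89 - 18*(7 - 4 + 72) = -68/89 - 18*75 = -68/89 - 1*1350 = -68/89 - 1350 = -120218/89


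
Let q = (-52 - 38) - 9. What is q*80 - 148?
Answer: -8068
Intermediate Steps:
q = -99 (q = -90 - 9 = -99)
q*80 - 148 = -99*80 - 148 = -7920 - 148 = -8068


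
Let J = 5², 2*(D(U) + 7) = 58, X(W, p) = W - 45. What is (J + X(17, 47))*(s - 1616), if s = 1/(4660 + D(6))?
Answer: 22698333/4682 ≈ 4848.0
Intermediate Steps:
X(W, p) = -45 + W
D(U) = 22 (D(U) = -7 + (½)*58 = -7 + 29 = 22)
s = 1/4682 (s = 1/(4660 + 22) = 1/4682 ≈ 0.00021358)
J = 25
(J + X(17, 47))*(s - 1616) = (25 + (-45 + 17))*(1/4682 - 1616) = (25 - 28)*(-7566111/4682) = -3*(-7566111/4682) = 22698333/4682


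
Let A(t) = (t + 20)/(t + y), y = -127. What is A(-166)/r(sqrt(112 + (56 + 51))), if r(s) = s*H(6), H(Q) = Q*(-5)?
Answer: -sqrt(219)/13185 ≈ -0.0011224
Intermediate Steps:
A(t) = (20 + t)/(-127 + t) (A(t) = (t + 20)/(t - 127) = (20 + t)/(-127 + t))
H(Q) = -5*Q
r(s) = -30*s (r(s) = s*(-5*6) = s*(-30) = -30*s)
A(-166)/r(sqrt(112 + (56 + 51))) = ((20 - 166)/(-127 - 166))/((-30*sqrt(112 + (56 + 51)))) = (-146/(-293))/((-30*sqrt(112 + 107))) = (-1/293*(-146))/((-30*sqrt(219))) = 146*(-sqrt(219)/6570)/293 = -sqrt(219)/13185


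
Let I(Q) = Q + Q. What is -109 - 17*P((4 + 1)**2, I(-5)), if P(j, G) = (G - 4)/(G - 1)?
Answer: -1437/11 ≈ -130.64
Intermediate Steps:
I(Q) = 2*Q
P(j, G) = (-4 + G)/(-1 + G)
-109 - 17*P((4 + 1)**2, I(-5)) = -109 - 17*(-4 + 2*(-5))/(-1 + 2*(-5)) = -109 - 17*(-4 - 10)/(-1 - 10) = -109 - 17*(-14)/(-11) = -109 - (-17)*(-14)/11 = -109 - 17*14/11 = -109 - 238/11 = -1437/11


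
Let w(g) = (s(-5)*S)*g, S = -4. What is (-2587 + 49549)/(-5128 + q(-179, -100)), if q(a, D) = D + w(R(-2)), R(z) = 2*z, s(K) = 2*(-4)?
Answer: -23481/2678 ≈ -8.7681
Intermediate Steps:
s(K) = -8
w(g) = 32*g (w(g) = (-8*(-4))*g = 32*g)
q(a, D) = -128 + D (q(a, D) = D + 32*(2*(-2)) = D + 32*(-4) = D - 128 = -128 + D)
(-2587 + 49549)/(-5128 + q(-179, -100)) = (-2587 + 49549)/(-5128 + (-128 - 100)) = 46962/(-5128 - 228) = 46962/(-5356) = 46962*(-1/5356) = -23481/2678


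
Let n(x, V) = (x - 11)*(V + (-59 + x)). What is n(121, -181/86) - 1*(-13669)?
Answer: 871072/43 ≈ 20258.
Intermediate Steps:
n(x, V) = (-11 + x)*(-59 + V + x)
n(121, -181/86) - 1*(-13669) = (649 + 121**2 - 70*121 - (-1991)/86 - 181/86*121) - 1*(-13669) = (649 + 14641 - 8470 - (-1991)/86 - 181*1/86*121) + 13669 = (649 + 14641 - 8470 - 11*(-181/86) - 181/86*121) + 13669 = (649 + 14641 - 8470 + 1991/86 - 21901/86) + 13669 = 283305/43 + 13669 = 871072/43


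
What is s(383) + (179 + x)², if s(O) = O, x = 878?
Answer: 1117632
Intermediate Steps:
s(383) + (179 + x)² = 383 + (179 + 878)² = 383 + 1057² = 383 + 1117249 = 1117632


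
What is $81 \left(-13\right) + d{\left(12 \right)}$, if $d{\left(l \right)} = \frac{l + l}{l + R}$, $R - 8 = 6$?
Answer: $- \frac{13677}{13} \approx -1052.1$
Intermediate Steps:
$R = 14$ ($R = 8 + 6 = 14$)
$d{\left(l \right)} = \frac{2 l}{14 + l}$ ($d{\left(l \right)} = \frac{l + l}{l + 14} = \frac{2 l}{14 + l}$)
$81 \left(-13\right) + d{\left(12 \right)} = 81 \left(-13\right) + 2 \cdot 12 \frac{1}{14 + 12} = -1053 + 2 \cdot 12 \cdot \frac{1}{26} = -1053 + \frac{12}{13} = - \frac{13677}{13}$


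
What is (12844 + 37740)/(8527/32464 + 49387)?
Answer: 1642158976/1603308095 ≈ 1.0242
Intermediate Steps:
(12844 + 37740)/(8527/32464 + 49387) = 50584/(8527*(1/32464) + 49387) = 50584/(8527/32464 + 49387) = 50584/(1603308095/32464) = 50584*(32464/1603308095) = 1642158976/1603308095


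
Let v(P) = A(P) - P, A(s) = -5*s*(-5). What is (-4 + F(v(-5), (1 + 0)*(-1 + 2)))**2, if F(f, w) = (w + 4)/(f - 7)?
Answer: 263169/16129 ≈ 16.316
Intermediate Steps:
A(s) = 25*s
v(P) = 24*P (v(P) = 25*P - P = 24*P)
F(f, w) = (4 + w)/(-7 + f)
(-4 + F(v(-5), (1 + 0)*(-1 + 2)))**2 = (-4 + (4 + (1 + 0)*(-1 + 2))/(-7 + 24*(-5)))**2 = (-4 + (4 + 1*1)/(-7 - 120))**2 = (-4 + (4 + 1)/(-127))**2 = (-4 - 1/127*5)**2 = (-4 - 5/127)**2 = (-513/127)**2 = 263169/16129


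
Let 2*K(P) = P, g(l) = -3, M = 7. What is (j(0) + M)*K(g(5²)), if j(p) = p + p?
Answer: -21/2 ≈ -10.500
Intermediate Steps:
K(P) = P/2
j(p) = 2*p
(j(0) + M)*K(g(5²)) = (2*0 + 7)*((½)*(-3)) = (0 + 7)*(-3/2) = 7*(-3/2) = -21/2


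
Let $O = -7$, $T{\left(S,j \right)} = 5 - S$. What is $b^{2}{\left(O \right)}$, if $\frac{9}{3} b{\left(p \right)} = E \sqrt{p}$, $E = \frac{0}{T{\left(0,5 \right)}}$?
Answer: $0$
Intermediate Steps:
$E = 0$ ($E = \frac{0}{5 - 0} = \frac{0}{5 + 0} = \frac{0}{5} = 0 \cdot \frac{1}{5} = 0$)
$b{\left(p \right)} = 0$ ($b{\left(p \right)} = \frac{0 \sqrt{p}}{3} = \frac{1}{3} \cdot 0 = 0$)
$b^{2}{\left(O \right)} = 0^{2} = 0$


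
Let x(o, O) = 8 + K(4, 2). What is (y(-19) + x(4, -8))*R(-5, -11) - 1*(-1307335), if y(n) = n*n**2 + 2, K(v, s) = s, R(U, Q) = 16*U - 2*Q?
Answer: 1704461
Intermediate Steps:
R(U, Q) = -2*Q + 16*U
x(o, O) = 10 (x(o, O) = 8 + 2 = 10)
y(n) = 2 + n**3 (y(n) = n**3 + 2 = 2 + n**3)
(y(-19) + x(4, -8))*R(-5, -11) - 1*(-1307335) = ((2 + (-19)**3) + 10)*(-2*(-11) + 16*(-5)) - 1*(-1307335) = ((2 - 6859) + 10)*(22 - 80) + 1307335 = (-6857 + 10)*(-58) + 1307335 = -6847*(-58) + 1307335 = 397126 + 1307335 = 1704461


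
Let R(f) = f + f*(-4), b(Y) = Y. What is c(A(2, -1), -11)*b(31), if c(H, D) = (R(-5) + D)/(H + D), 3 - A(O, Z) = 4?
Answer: -31/3 ≈ -10.333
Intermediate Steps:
R(f) = -3*f (R(f) = f - 4*f = -3*f)
A(O, Z) = -1 (A(O, Z) = 3 - 1*4 = 3 - 4 = -1)
c(H, D) = (15 + D)/(D + H) (c(H, D) = (-3*(-5) + D)/(H + D) = (15 + D)/(D + H))
c(A(2, -1), -11)*b(31) = ((15 - 11)/(-11 - 1))*31 = (4/(-12))*31 = -1/12*4*31 = -⅓*31 = -31/3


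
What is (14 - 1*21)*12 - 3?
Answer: -87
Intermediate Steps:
(14 - 1*21)*12 - 3 = (14 - 21)*12 - 3 = -7*12 - 3 = -84 - 3 = -87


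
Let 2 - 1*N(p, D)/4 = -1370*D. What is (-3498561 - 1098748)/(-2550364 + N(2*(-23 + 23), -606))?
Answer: 4597309/5871236 ≈ 0.78302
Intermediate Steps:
N(p, D) = 8 + 5480*D (N(p, D) = 8 - (-5480)*D = 8 + 5480*D)
(-3498561 - 1098748)/(-2550364 + N(2*(-23 + 23), -606)) = (-3498561 - 1098748)/(-2550364 + (8 + 5480*(-606))) = -4597309/(-2550364 + (8 - 3320880)) = -4597309/(-2550364 - 3320872) = -4597309/(-5871236) = -4597309*(-1/5871236) = 4597309/5871236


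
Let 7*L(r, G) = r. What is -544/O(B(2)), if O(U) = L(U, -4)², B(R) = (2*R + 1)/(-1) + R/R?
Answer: -1666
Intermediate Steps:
L(r, G) = r/7
B(R) = -2*R (B(R) = (1 + 2*R)*(-1) + 1 = (-1 - 2*R) + 1 = -2*R)
O(U) = U²/49 (O(U) = (U/7)² = U²/49)
-544/O(B(2)) = -544/((-2*2)²/49) = -544/((1/49)*(-4)²) = -544/((1/49)*16) = -544/16/49 = -544*49/16 = -1666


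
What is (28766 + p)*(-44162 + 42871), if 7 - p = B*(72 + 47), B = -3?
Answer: -37606830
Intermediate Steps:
p = 364 (p = 7 - (-3)*(72 + 47) = 7 - (-3)*119 = 7 - 1*(-357) = 7 + 357 = 364)
(28766 + p)*(-44162 + 42871) = (28766 + 364)*(-44162 + 42871) = 29130*(-1291) = -37606830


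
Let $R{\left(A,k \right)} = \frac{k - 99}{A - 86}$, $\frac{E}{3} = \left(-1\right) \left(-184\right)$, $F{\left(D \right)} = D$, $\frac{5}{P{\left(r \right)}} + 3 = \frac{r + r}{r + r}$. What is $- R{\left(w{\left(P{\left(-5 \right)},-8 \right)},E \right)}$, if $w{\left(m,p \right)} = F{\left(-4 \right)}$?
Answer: $\frac{151}{30} \approx 5.0333$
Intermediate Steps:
$P{\left(r \right)} = - \frac{5}{2}$ ($P{\left(r \right)} = \frac{5}{-3 + \frac{r + r}{r + r}} = \frac{5}{-3 + \frac{2 r}{2 r}} = \frac{5}{-3 + 2 r \frac{1}{2 r}} = \frac{5}{-3 + 1} = \frac{5}{-2} = 5 \left(- \frac{1}{2}\right) = - \frac{5}{2}$)
$w{\left(m,p \right)} = -4$
$E = 552$ ($E = 3 \left(\left(-1\right) \left(-184\right)\right) = 3 \cdot 184 = 552$)
$R{\left(A,k \right)} = \frac{-99 + k}{-86 + A}$
$- R{\left(w{\left(P{\left(-5 \right)},-8 \right)},E \right)} = - \frac{-99 + 552}{-86 - 4} = - \frac{453}{-90} = - \frac{\left(-1\right) 453}{90} = \left(-1\right) \left(- \frac{151}{30}\right) = \frac{151}{30}$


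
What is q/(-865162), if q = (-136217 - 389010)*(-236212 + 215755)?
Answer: -10744568739/865162 ≈ -12419.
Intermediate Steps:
q = 10744568739 (q = -525227*(-20457) = 10744568739)
q/(-865162) = 10744568739/(-865162) = 10744568739*(-1/865162) = -10744568739/865162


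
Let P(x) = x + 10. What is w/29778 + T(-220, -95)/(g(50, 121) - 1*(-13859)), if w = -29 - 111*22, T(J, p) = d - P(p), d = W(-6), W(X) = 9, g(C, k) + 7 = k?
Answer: -4532593/59441142 ≈ -0.076253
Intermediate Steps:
g(C, k) = -7 + k
P(x) = 10 + x
d = 9
T(J, p) = -1 - p (T(J, p) = 9 - (10 + p) = 9 + (-10 - p) = -1 - p)
w = -2471 (w = -29 - 2442 = -2471)
w/29778 + T(-220, -95)/(g(50, 121) - 1*(-13859)) = -2471/29778 + (-1 - 1*(-95))/((-7 + 121) - 1*(-13859)) = -2471*1/29778 + (-1 + 95)/(114 + 13859) = -353/4254 + 94/13973 = -4532593/59441142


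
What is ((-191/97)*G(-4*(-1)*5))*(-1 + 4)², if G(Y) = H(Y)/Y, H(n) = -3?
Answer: 5157/1940 ≈ 2.6582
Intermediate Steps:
G(Y) = -3/Y
((-191/97)*G(-4*(-1)*5))*(-1 + 4)² = ((-191/97)*(-3/(-4*(-1)*5)))*(-1 + 4)² = ((-191*1/97)*(-3/(4*5)))*3² = -(-573)/(97*20)*9 = -191/97*(-3/20)*9 = (573/1940)*9 = 5157/1940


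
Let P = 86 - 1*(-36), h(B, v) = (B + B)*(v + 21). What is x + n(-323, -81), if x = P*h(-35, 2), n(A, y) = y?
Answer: -196501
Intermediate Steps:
h(B, v) = 2*B*(21 + v) (h(B, v) = (2*B)*(21 + v) = 2*B*(21 + v))
P = 122 (P = 86 + 36 = 122)
x = -196420 (x = 122*(2*(-35)*(21 + 2)) = 122*(2*(-35)*23) = 122*(-1610) = -196420)
x + n(-323, -81) = -196420 - 81 = -196501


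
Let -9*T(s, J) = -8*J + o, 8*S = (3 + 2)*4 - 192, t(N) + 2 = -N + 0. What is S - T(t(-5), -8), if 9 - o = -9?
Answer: -223/18 ≈ -12.389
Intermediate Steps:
t(N) = -2 - N (t(N) = -2 + (-N + 0) = -2 - N)
o = 18 (o = 9 - 1*(-9) = 9 + 9 = 18)
S = -43/2 (S = ((3 + 2)*4 - 192)/8 = (5*4 - 192)/8 = (20 - 192)/8 = (⅛)*(-172) = -43/2 ≈ -21.500)
T(s, J) = -2 + 8*J/9 (T(s, J) = -(-8*J + 18)/9 = -(18 - 8*J)/9 = -2 + 8*J/9)
S - T(t(-5), -8) = -43/2 - (-2 + (8/9)*(-8)) = -43/2 - (-2 - 64/9) = -43/2 - 1*(-82/9) = -43/2 + 82/9 = -223/18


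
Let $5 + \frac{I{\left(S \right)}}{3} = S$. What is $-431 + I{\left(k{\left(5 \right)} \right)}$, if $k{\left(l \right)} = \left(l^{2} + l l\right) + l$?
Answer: $-281$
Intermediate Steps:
$k{\left(l \right)} = l + 2 l^{2}$ ($k{\left(l \right)} = \left(l^{2} + l^{2}\right) + l = 2 l^{2} + l = l + 2 l^{2}$)
$I{\left(S \right)} = -15 + 3 S$
$-431 + I{\left(k{\left(5 \right)} \right)} = -431 - \left(15 - 3 \cdot 5 \left(1 + 2 \cdot 5\right)\right) = -431 - \left(15 - 3 \cdot 5 \left(1 + 10\right)\right) = -431 - \left(15 - 3 \cdot 5 \cdot 11\right) = -431 + \left(-15 + 3 \cdot 55\right) = -431 + \left(-15 + 165\right) = -431 + 150 = -281$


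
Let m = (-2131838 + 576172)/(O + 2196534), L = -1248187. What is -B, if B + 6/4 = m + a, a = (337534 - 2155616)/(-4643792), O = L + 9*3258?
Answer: 875488866849/324292248632 ≈ 2.6997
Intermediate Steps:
O = -1218865 (O = -1248187 + 9*3258 = -1248187 + 29322 = -1218865)
m = -222238/139667 (m = (-2131838 + 576172)/(-1218865 + 2196534) = -1555666/977669 = -1555666*1/977669 = -222238/139667 ≈ -1.5912)
a = 909041/2321896 (a = -1818082*(-1/4643792) = 909041/2321896 ≈ 0.39151)
B = -875488866849/324292248632 (B = -3/2 + (-222238/139667 + 909041/2321896) = -3/2 - 389050493901/324292248632 = -875488866849/324292248632 ≈ -2.6997)
-B = -1*(-875488866849/324292248632) = 875488866849/324292248632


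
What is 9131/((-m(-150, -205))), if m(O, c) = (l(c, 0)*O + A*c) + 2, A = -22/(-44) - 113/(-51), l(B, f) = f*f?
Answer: 931362/56581 ≈ 16.461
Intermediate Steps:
l(B, f) = f²
A = 277/102 (A = -22*(-1/44) - 113*(-1/51) = ½ + 113/51 = 277/102 ≈ 2.7157)
m(O, c) = 2 + 277*c/102 (m(O, c) = (0²*O + 277*c/102) + 2 = (0*O + 277*c/102) + 2 = (0 + 277*c/102) + 2 = 277*c/102 + 2 = 2 + 277*c/102)
9131/((-m(-150, -205))) = 9131/((-(2 + (277/102)*(-205)))) = 9131/((-(2 - 56785/102))) = 9131/((-1*(-56581/102))) = 9131/(56581/102) = 9131*(102/56581) = 931362/56581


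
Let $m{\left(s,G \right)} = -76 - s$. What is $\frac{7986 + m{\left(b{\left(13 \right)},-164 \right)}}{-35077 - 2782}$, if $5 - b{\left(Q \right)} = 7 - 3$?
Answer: $- \frac{7909}{37859} \approx -0.20891$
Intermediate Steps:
$b{\left(Q \right)} = 1$ ($b{\left(Q \right)} = 5 - \left(7 - 3\right) = 5 - 4 = 1$)
$\frac{7986 + m{\left(b{\left(13 \right)},-164 \right)}}{-35077 - 2782} = \frac{7986 - 77}{-35077 - 2782} = \frac{7986 - 77}{-37859} = \left(7986 - 77\right) \left(- \frac{1}{37859}\right) = 7909 \left(- \frac{1}{37859}\right) = - \frac{7909}{37859}$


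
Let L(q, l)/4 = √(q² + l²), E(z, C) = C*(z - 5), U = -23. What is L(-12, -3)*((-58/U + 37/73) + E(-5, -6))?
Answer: 1269900*√17/1679 ≈ 3118.5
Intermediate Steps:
E(z, C) = C*(-5 + z)
L(q, l) = 4*√(l² + q²) (L(q, l) = 4*√(q² + l²) = 4*√(l² + q²))
L(-12, -3)*((-58/U + 37/73) + E(-5, -6)) = (4*√((-3)² + (-12)²))*((-58/(-23) + 37/73) - 6*(-5 - 5)) = (4*√(9 + 144))*((-58*(-1/23) + 37*(1/73)) - 6*(-10)) = (4*√153)*((58/23 + 37/73) + 60) = (4*(3*√17))*(5085/1679 + 60) = (12*√17)*(105825/1679) = 1269900*√17/1679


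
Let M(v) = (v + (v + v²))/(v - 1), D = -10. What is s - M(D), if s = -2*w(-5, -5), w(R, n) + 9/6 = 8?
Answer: -63/11 ≈ -5.7273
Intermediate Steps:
w(R, n) = 13/2 (w(R, n) = -3/2 + 8 = 13/2)
M(v) = (v² + 2*v)/(-1 + v)
s = -13 (s = -2*13/2 = -13)
s - M(D) = -13 - (-10)*(2 - 10)/(-1 - 10) = -13 - (-10)*(-8)/(-11) = -13 - (-10)*(-1)*(-8)/11 = -13 - 1*(-80/11) = -13 + 80/11 = -63/11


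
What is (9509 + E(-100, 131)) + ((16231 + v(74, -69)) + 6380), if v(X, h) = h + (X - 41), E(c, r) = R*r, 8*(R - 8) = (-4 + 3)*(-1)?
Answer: 265187/8 ≈ 33148.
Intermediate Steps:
R = 65/8 (R = 8 + ((-4 + 3)*(-1))/8 = 8 + (-1*(-1))/8 = 8 + (1/8)*1 = 8 + 1/8 = 65/8 ≈ 8.1250)
E(c, r) = 65*r/8
v(X, h) = -41 + X + h (v(X, h) = h + (-41 + X) = -41 + X + h)
(9509 + E(-100, 131)) + ((16231 + v(74, -69)) + 6380) = (9509 + (65/8)*131) + ((16231 + (-41 + 74 - 69)) + 6380) = (9509 + 8515/8) + ((16231 - 36) + 6380) = 84587/8 + (16195 + 6380) = 84587/8 + 22575 = 265187/8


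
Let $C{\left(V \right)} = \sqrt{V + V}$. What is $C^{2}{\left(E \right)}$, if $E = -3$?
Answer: $-6$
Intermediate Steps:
$C{\left(V \right)} = \sqrt{2} \sqrt{V}$ ($C{\left(V \right)} = \sqrt{2 V} = \sqrt{2} \sqrt{V}$)
$C^{2}{\left(E \right)} = \left(\sqrt{2} \sqrt{-3}\right)^{2} = \left(\sqrt{2} i \sqrt{3}\right)^{2} = \left(i \sqrt{6}\right)^{2} = -6$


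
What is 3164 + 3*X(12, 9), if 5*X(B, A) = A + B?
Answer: 15883/5 ≈ 3176.6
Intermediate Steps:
X(B, A) = A/5 + B/5 (X(B, A) = (A + B)/5 = A/5 + B/5)
3164 + 3*X(12, 9) = 3164 + 3*((⅕)*9 + (⅕)*12) = 3164 + 3*(9/5 + 12/5) = 3164 + 3*(21/5) = 3164 + 63/5 = 15883/5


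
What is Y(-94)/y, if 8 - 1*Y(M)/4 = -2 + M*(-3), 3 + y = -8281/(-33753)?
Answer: 18361632/46489 ≈ 394.97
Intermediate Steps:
y = -92978/33753 (y = -3 - 8281/(-33753) = -3 - 8281*(-1/33753) = -3 + 8281/33753 = -92978/33753 ≈ -2.7547)
Y(M) = 40 + 12*M (Y(M) = 32 - 4*(-2 + M*(-3)) = 32 - 4*(-2 - 3*M) = 32 + (8 + 12*M) = 40 + 12*M)
Y(-94)/y = (40 + 12*(-94))/(-92978/33753) = (40 - 1128)*(-33753/92978) = -1088*(-33753/92978) = 18361632/46489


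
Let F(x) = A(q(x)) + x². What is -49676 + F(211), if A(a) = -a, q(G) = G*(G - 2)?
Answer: -49254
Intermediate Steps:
q(G) = G*(-2 + G)
F(x) = x² - x*(-2 + x) (F(x) = -x*(-2 + x) + x² = x² - x*(-2 + x))
-49676 + F(211) = -49676 + 2*211 = -49676 + 422 = -49254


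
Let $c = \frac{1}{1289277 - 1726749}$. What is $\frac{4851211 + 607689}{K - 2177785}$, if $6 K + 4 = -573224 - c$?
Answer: $- \frac{2865739080960}{1193418191347} \approx -2.4013$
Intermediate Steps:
$c = - \frac{1}{437472}$ ($c = \frac{1}{-437472} = - \frac{1}{437472} \approx -2.2859 \cdot 10^{-6}$)
$K = - \frac{250771199615}{2624832}$ ($K = - \frac{2}{3} + \frac{-573224 - - \frac{1}{437472}}{6} = - \frac{2}{3} + \frac{-573224 + \frac{1}{437472}}{6} = - \frac{2}{3} + \frac{1}{6} \left(- \frac{250769449727}{437472}\right) = - \frac{2}{3} - \frac{250769449727}{2624832} = - \frac{250771199615}{2624832} \approx -95538.0$)
$\frac{4851211 + 607689}{K - 2177785} = \frac{4851211 + 607689}{- \frac{250771199615}{2624832} - 2177785} = \frac{5458900}{- \frac{5967090956735}{2624832}} = 5458900 \left(- \frac{2624832}{5967090956735}\right) = - \frac{2865739080960}{1193418191347}$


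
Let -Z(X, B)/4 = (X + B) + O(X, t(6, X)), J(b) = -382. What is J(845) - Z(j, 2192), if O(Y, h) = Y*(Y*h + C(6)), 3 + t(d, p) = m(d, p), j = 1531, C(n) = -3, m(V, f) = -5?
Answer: -75010614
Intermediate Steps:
t(d, p) = -8 (t(d, p) = -3 - 5 = -8)
O(Y, h) = Y*(-3 + Y*h) (O(Y, h) = Y*(Y*h - 3) = Y*(-3 + Y*h))
Z(X, B) = -4*B - 4*X - 4*X*(-3 - 8*X) (Z(X, B) = -4*((X + B) + X*(-3 + X*(-8))) = -4*((B + X) + X*(-3 - 8*X)) = -4*(B + X + X*(-3 - 8*X)) = -4*B - 4*X - 4*X*(-3 - 8*X))
J(845) - Z(j, 2192) = -382 - (-4*2192 - 4*1531 + 4*1531*(3 + 8*1531)) = -382 - (-8768 - 6124 + 4*1531*(3 + 12248)) = -382 - (-8768 - 6124 + 4*1531*12251) = -382 - (-8768 - 6124 + 75025124) = -382 - 1*75010232 = -382 - 75010232 = -75010614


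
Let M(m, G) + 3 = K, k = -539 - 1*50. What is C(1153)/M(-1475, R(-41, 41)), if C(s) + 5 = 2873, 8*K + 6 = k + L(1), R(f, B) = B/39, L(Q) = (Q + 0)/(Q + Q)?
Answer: -45888/1237 ≈ -37.096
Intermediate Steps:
k = -589 (k = -539 - 50 = -589)
L(Q) = 1/2 (L(Q) = Q/((2*Q)) = Q*(1/(2*Q)) = 1/2)
R(f, B) = B/39 (R(f, B) = B*(1/39) = B/39)
K = -1189/16 (K = -3/4 + (-589 + 1/2)/8 = -3/4 + (1/8)*(-1177/2) = -3/4 - 1177/16 = -1189/16 ≈ -74.313)
M(m, G) = -1237/16 (M(m, G) = -3 - 1189/16 = -1237/16)
C(s) = 2868 (C(s) = -5 + 2873 = 2868)
C(1153)/M(-1475, R(-41, 41)) = 2868/(-1237/16) = 2868*(-16/1237) = -45888/1237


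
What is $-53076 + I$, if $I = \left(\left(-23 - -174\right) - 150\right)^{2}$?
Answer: $-53075$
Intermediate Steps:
$I = 1$ ($I = \left(\left(-23 + 174\right) - 150\right)^{2} = \left(151 - 150\right)^{2} = 1^{2} = 1$)
$-53076 + I = -53076 + 1 = -53075$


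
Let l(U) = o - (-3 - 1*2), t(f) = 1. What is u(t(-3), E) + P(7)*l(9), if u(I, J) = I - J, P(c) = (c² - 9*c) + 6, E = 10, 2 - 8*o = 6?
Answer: -45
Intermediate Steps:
o = -½ (o = ¼ - ⅛*6 = ¼ - ¾ = -½ ≈ -0.50000)
l(U) = 9/2 (l(U) = -½ - (-3 - 1*2) = -½ - (-3 - 2) = -½ - 1*(-5) = -½ + 5 = 9/2)
P(c) = 6 + c² - 9*c
u(t(-3), E) + P(7)*l(9) = (1 - 1*10) + (6 + 7² - 9*7)*(9/2) = (1 - 10) + (6 + 49 - 63)*(9/2) = -9 - 8*9/2 = -9 - 36 = -45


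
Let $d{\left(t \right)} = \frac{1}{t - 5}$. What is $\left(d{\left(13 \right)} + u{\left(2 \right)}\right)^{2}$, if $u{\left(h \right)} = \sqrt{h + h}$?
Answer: $\frac{289}{64} \approx 4.5156$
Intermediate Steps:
$d{\left(t \right)} = \frac{1}{-5 + t}$
$u{\left(h \right)} = \sqrt{2} \sqrt{h}$ ($u{\left(h \right)} = \sqrt{2 h} = \sqrt{2} \sqrt{h}$)
$\left(d{\left(13 \right)} + u{\left(2 \right)}\right)^{2} = \left(\frac{1}{-5 + 13} + \sqrt{2} \sqrt{2}\right)^{2} = \left(\frac{1}{8} + 2\right)^{2} = \left(\frac{17}{8}\right)^{2} = \frac{289}{64}$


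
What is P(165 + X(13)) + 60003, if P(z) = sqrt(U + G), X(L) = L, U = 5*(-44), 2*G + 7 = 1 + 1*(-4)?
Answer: 60003 + 15*I ≈ 60003.0 + 15.0*I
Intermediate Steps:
G = -5 (G = -7/2 + (1 + 1*(-4))/2 = -7/2 + (1 - 4)/2 = -7/2 + (1/2)*(-3) = -7/2 - 3/2 = -5)
U = -220
P(z) = 15*I (P(z) = sqrt(-220 - 5) = sqrt(-225) = 15*I)
P(165 + X(13)) + 60003 = 15*I + 60003 = 60003 + 15*I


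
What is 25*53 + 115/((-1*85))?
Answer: 22502/17 ≈ 1323.6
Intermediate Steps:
25*53 + 115/((-1*85)) = 1325 + 115/(-85) = 1325 + 115*(-1/85) = 1325 - 23/17 = 22502/17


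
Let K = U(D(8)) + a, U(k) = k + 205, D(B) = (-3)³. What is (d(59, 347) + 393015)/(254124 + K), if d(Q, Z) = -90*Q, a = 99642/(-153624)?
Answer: 3308932940/2170377267 ≈ 1.5246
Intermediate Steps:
D(B) = -27
a = -16607/25604 (a = 99642*(-1/153624) = -16607/25604 ≈ -0.64861)
U(k) = 205 + k
K = 4540905/25604 (K = (205 - 27) - 16607/25604 = 178 - 16607/25604 = 4540905/25604 ≈ 177.35)
(d(59, 347) + 393015)/(254124 + K) = (-90*59 + 393015)/(254124 + 4540905/25604) = (-5310 + 393015)/(6511131801/25604) = 387705*(25604/6511131801) = 3308932940/2170377267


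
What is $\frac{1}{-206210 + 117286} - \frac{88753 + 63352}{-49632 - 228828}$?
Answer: $\frac{169068832}{309522213} \approx 0.54623$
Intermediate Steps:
$\frac{1}{-206210 + 117286} - \frac{88753 + 63352}{-49632 - 228828} = \frac{1}{-88924} - \frac{152105}{-278460} = - \frac{1}{88924} - 152105 \left(- \frac{1}{278460}\right) = - \frac{1}{88924} - - \frac{30421}{55692} = - \frac{1}{88924} + \frac{30421}{55692} = \frac{169068832}{309522213}$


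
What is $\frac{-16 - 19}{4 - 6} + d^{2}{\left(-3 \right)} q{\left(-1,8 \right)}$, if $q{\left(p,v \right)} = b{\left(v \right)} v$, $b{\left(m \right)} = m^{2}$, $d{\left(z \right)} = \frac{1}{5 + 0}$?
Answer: $\frac{1899}{50} \approx 37.98$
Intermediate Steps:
$d{\left(z \right)} = \frac{1}{5}$
$q{\left(p,v \right)} = v^{3}$ ($q{\left(p,v \right)} = v^{2} v = v^{3}$)
$\frac{-16 - 19}{4 - 6} + d^{2}{\left(-3 \right)} q{\left(-1,8 \right)} = \frac{-16 - 19}{4 - 6} + \frac{8^{3}}{25} = - \frac{35}{-2} + \frac{1}{25} \cdot 512 = \left(-35\right) \left(- \frac{1}{2}\right) + \frac{512}{25} = \frac{35}{2} + \frac{512}{25} = \frac{1899}{50}$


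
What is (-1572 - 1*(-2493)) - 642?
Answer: 279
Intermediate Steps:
(-1572 - 1*(-2493)) - 642 = (-1572 + 2493) - 642 = 921 - 642 = 279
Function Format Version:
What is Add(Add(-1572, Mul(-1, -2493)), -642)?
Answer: 279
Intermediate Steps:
Add(Add(-1572, Mul(-1, -2493)), -642) = Add(Add(-1572, 2493), -642) = Add(921, -642) = 279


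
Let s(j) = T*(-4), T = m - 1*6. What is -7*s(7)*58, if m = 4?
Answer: -3248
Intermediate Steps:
T = -2 (T = 4 - 1*6 = 4 - 6 = -2)
s(j) = 8 (s(j) = -2*(-4) = 8)
-7*s(7)*58 = -7*8*58 = -56*58 = -3248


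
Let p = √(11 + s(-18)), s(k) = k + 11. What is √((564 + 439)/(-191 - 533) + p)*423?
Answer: 423*√80545/362 ≈ 331.63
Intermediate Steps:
s(k) = 11 + k
p = 2 (p = √(11 + (11 - 18)) = √(11 - 7) = √4 = 2)
√((564 + 439)/(-191 - 533) + p)*423 = √((564 + 439)/(-191 - 533) + 2)*423 = √(1003/(-724) + 2)*423 = √(1003*(-1/724) + 2)*423 = √(-1003/724 + 2)*423 = √(445/724)*423 = (√80545/362)*423 = 423*√80545/362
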